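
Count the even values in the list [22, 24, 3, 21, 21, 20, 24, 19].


Check each element:
  22 is even
  24 is even
  3 is odd
  21 is odd
  21 is odd
  20 is even
  24 is even
  19 is odd
Evens: [22, 24, 20, 24]
Count of evens = 4
Final answer: 4


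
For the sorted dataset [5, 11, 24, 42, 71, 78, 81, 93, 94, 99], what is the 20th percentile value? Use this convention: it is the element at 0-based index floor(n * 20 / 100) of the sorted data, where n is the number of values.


The dataset has n = 10 elements.
Index = floor(10 * 20 / 100) = floor(200 / 100) = floor(2) = 2
Counting from index 0 in the sorted data, the element at index 2 is 24.
Final answer: 24


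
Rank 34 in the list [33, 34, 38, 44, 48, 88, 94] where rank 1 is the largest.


Sort descending: [94, 88, 48, 44, 38, 34, 33]
Find 34 in the sorted list.
34 is at position 6.
Final answer: 6


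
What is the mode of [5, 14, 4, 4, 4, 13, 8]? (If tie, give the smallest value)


Count the frequency of each value:
  4 appears 3 time(s)
  5 appears 1 time(s)
  8 appears 1 time(s)
  13 appears 1 time(s)
  14 appears 1 time(s)
Maximum frequency is 3.
Only 4 reaches that frequency, so it is the mode.
Final answer: 4


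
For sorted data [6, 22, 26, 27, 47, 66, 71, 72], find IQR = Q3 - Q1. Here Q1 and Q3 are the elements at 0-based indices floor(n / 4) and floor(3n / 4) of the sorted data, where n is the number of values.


The data has n = 8 elements.
Q1 index = floor(8 / 4) = floor(2) = 2; Q3 index = floor(3 * 8 / 4) = floor(6) = 6
Q1 = element at index 2 = 26
Q3 = element at index 6 = 71
IQR = 71 - 26 = 45
Final answer: 45


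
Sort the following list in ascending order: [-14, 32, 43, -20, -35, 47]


Original list: [-14, 32, 43, -20, -35, 47]
Repeatedly take the smallest remaining element:
  Remaining [-14, 32, 43, -20, -35, 47] -> smallest is -35
  Remaining [-14, 32, 43, -20, 47] -> smallest is -20
  Remaining [-14, 32, 43, 47] -> smallest is -14
  Remaining [32, 43, 47] -> smallest is 32
  Remaining [43, 47] -> smallest is 43
  Remaining [47] -> smallest is 47
Collecting the picks in order gives the sorted list.
Final answer: [-35, -20, -14, 32, 43, 47]


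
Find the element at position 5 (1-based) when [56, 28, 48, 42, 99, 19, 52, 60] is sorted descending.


Sort descending: [99, 60, 56, 52, 48, 42, 28, 19]
The 5th element (1-indexed) is at index 4.
Value = 48
Final answer: 48


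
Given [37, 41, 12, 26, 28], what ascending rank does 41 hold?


Sort ascending: [12, 26, 28, 37, 41]
Find 41 in the sorted list.
41 is at position 5 (1-indexed).
Final answer: 5


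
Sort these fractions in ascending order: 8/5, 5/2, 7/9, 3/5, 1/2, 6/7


Convert to decimal for comparison:
  8/5 = 1.6
  5/2 = 2.5
  7/9 = 0.7778
  3/5 = 0.6
  1/2 = 0.5
  6/7 = 0.8571
Decimals in increasing order: 0.5 < 0.6 < 0.7778 < 0.8571 < 1.6 < 2.5
Writing each back as its fraction gives the sorted order.
Final answer: 1/2, 3/5, 7/9, 6/7, 8/5, 5/2


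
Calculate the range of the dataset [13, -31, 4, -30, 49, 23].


Maximum value: 49
Minimum value: -31
Range = 49 - (-31) = 80
Final answer: 80


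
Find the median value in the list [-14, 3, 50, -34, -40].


First, sort the list: [-40, -34, -14, 3, 50]
The list has 5 elements (odd count).
The middle index is 2 (0-based), and the element there is -14.
Final answer: -14


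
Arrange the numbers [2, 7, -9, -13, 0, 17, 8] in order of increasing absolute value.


Compute absolute values:
  |2| = 2
  |7| = 7
  |-9| = 9
  |-13| = 13
  |0| = 0
  |17| = 17
  |8| = 8
Absolute values in increasing order: 0 < 2 < 7 < 8 < 9 < 13 < 17
Listing the original numbers in that order gives the answer.
Final answer: [0, 2, 7, 8, -9, -13, 17]


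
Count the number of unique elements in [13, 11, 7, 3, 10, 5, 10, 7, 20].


List all unique values:
Distinct values: [3, 5, 7, 10, 11, 13, 20]
Count = 7
Final answer: 7


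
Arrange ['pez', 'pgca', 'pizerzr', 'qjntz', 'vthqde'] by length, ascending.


Compute lengths:
  'pez' has length 3
  'pgca' has length 4
  'pizerzr' has length 7
  'qjntz' has length 5
  'vthqde' has length 6
Lengths in increasing order: 3 < 4 < 5 < 6 < 7
Listing the words in that order gives the answer.
Final answer: ['pez', 'pgca', 'qjntz', 'vthqde', 'pizerzr']


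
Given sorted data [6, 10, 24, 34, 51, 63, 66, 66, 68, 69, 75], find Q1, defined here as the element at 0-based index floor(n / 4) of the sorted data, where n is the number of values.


The list has n = 11 elements.
Q1 index = floor(11 / 4) = floor(2.75) = 2
Counting from index 0 in the sorted data, the element at index 2 is 24.
Final answer: 24


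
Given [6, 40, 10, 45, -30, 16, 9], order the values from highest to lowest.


Original list: [6, 40, 10, 45, -30, 16, 9]
Repeatedly take the largest remaining element:
  Remaining [6, 40, 10, 45, -30, 16, 9] -> largest is 45
  Remaining [6, 40, 10, -30, 16, 9] -> largest is 40
  Remaining [6, 10, -30, 16, 9] -> largest is 16
  Remaining [6, 10, -30, 9] -> largest is 10
  Remaining [6, -30, 9] -> largest is 9
  Remaining [6, -30] -> largest is 6
  Remaining [-30] -> largest is -30
Collecting the picks in order gives the descending list.
Final answer: [45, 40, 16, 10, 9, 6, -30]


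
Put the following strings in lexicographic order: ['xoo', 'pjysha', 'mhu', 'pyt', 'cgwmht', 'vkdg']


Compare strings character by character (the first differing letter decides):
  'cgwmht' < 'mhu' since 'c' < 'm' at position 1
  'mhu' < 'pjysha' since 'm' < 'p' at position 1
  'pjysha' < 'pyt' since 'j' < 'y' at position 2
  'pyt' < 'vkdg' since 'p' < 'v' at position 1
  'vkdg' < 'xoo' since 'v' < 'x' at position 1
Chaining these comparisons gives the alphabetical order.
Final answer: ['cgwmht', 'mhu', 'pjysha', 'pyt', 'vkdg', 'xoo']


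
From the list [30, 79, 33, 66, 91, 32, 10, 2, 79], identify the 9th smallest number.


Sort ascending: [2, 10, 30, 32, 33, 66, 79, 79, 91]
The 9th element (1-indexed) is at index 8.
Value = 91
Final answer: 91


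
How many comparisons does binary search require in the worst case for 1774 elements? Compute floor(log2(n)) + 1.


Binary search halves the search space each step.
Maximum comparisons = floor(log2(1774)) + 1
log2(1774) = 10.7928
floor(log2(1774)) = 10, so 10 + 1 = 11
Final answer: 11


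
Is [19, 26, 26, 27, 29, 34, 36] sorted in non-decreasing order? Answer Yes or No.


Check consecutive pairs:
  19 <= 26? True
  26 <= 26? True
  26 <= 27? True
  27 <= 29? True
  29 <= 34? True
  34 <= 36? True
Every consecutive pair is in order, so the list is non-decreasing.
Final answer: Yes


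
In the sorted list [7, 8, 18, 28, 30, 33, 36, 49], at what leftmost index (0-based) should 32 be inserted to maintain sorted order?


List is sorted: [7, 8, 18, 28, 30, 33, 36, 49]
We need the leftmost position where 32 can be inserted, i.e. the first index whose element is >= 32 (or the end of the list if none is).
Binary search with low=0, high=8 (0-based indices):
  low=0, high=8, mid=4: a[4]=30 < 32, so low = 5
  low=5, high=8, mid=6: a[6]=36 >= 32, so high = 6
  low=5, high=6, mid=5: a[5]=33 >= 32, so high = 5
Now low = high = 5, so the insertion index is 5.
Final answer: 5


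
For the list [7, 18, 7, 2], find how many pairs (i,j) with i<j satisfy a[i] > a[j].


For each element, count the later elements that are smaller than it:
  7 (index 0): smaller elements after it = [2] -> 1
  18 (index 1): smaller elements after it = [7, 2] -> 2
  7 (index 2): smaller elements after it = [2] -> 1
Total inversions = 1 + 2 + 1 = 4
Final answer: 4


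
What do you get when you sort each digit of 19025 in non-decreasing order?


The number 19025 has digits: 1, 9, 0, 2, 5
Sorted: 0, 1, 2, 5, 9
Joining the sorted digits gives the result.
Final answer: 01259


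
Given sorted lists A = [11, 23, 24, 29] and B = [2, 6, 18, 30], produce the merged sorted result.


List A: [11, 23, 24, 29]
List B: [2, 6, 18, 30]
Repeatedly compare the front elements and take the smaller:
  11 vs 2 -> take 2
  11 vs 6 -> take 6
  11 vs 18 -> take 11
  23 vs 18 -> take 18
  23 vs 30 -> take 23
  24 vs 30 -> take 24
  29 vs 30 -> take 29
  A is exhausted; append the rest of B: [30]
Final answer: [2, 6, 11, 18, 23, 24, 29, 30]


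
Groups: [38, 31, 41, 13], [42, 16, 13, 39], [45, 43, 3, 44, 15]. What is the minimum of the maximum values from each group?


Find max of each group:
  Group 1: [38, 31, 41, 13] -> max = 41
  Group 2: [42, 16, 13, 39] -> max = 42
  Group 3: [45, 43, 3, 44, 15] -> max = 45
Maxes: [41, 42, 45]
Minimum of maxes = 41
Final answer: 41


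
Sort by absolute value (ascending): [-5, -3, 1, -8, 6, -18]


Compute absolute values:
  |-5| = 5
  |-3| = 3
  |1| = 1
  |-8| = 8
  |6| = 6
  |-18| = 18
Absolute values in increasing order: 1 < 3 < 5 < 6 < 8 < 18
Listing the original numbers in that order gives the answer.
Final answer: [1, -3, -5, 6, -8, -18]


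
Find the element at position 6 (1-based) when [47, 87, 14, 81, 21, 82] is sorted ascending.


Sort ascending: [14, 21, 47, 81, 82, 87]
The 6th element (1-indexed) is at index 5.
Value = 87
Final answer: 87


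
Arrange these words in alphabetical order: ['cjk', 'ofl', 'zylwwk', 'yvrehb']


Compare strings character by character (the first differing letter decides):
  'cjk' < 'ofl' since 'c' < 'o' at position 1
  'ofl' < 'yvrehb' since 'o' < 'y' at position 1
  'yvrehb' < 'zylwwk' since 'y' < 'z' at position 1
Chaining these comparisons gives the alphabetical order.
Final answer: ['cjk', 'ofl', 'yvrehb', 'zylwwk']


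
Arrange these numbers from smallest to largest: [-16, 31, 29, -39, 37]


Original list: [-16, 31, 29, -39, 37]
Repeatedly take the smallest remaining element:
  Remaining [-16, 31, 29, -39, 37] -> smallest is -39
  Remaining [-16, 31, 29, 37] -> smallest is -16
  Remaining [31, 29, 37] -> smallest is 29
  Remaining [31, 37] -> smallest is 31
  Remaining [37] -> smallest is 37
Collecting the picks in order gives the sorted list.
Final answer: [-39, -16, 29, 31, 37]


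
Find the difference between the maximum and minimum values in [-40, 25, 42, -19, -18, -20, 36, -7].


Maximum value: 42
Minimum value: -40
Range = 42 - (-40) = 82
Final answer: 82


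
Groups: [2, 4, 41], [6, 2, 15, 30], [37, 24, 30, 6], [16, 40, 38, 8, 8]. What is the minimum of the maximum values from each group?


Find max of each group:
  Group 1: [2, 4, 41] -> max = 41
  Group 2: [6, 2, 15, 30] -> max = 30
  Group 3: [37, 24, 30, 6] -> max = 37
  Group 4: [16, 40, 38, 8, 8] -> max = 40
Maxes: [41, 30, 37, 40]
Minimum of maxes = 30
Final answer: 30


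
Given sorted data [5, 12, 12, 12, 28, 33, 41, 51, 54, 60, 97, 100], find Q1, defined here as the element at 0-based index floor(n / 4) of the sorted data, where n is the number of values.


The list has n = 12 elements.
Q1 index = floor(12 / 4) = floor(3) = 3
Counting from index 0 in the sorted data, the element at index 3 is 12.
Final answer: 12


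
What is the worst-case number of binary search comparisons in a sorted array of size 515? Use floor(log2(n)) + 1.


Binary search halves the search space each step.
Maximum comparisons = floor(log2(515)) + 1
log2(515) = 9.0084
floor(log2(515)) = 9, so 9 + 1 = 10
Final answer: 10


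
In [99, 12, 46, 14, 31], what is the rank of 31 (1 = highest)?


Sort descending: [99, 46, 31, 14, 12]
Find 31 in the sorted list.
31 is at position 3.
Final answer: 3


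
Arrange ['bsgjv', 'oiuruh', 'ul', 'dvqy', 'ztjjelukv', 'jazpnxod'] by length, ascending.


Compute lengths:
  'bsgjv' has length 5
  'oiuruh' has length 6
  'ul' has length 2
  'dvqy' has length 4
  'ztjjelukv' has length 9
  'jazpnxod' has length 8
Lengths in increasing order: 2 < 4 < 5 < 6 < 8 < 9
Listing the words in that order gives the answer.
Final answer: ['ul', 'dvqy', 'bsgjv', 'oiuruh', 'jazpnxod', 'ztjjelukv']


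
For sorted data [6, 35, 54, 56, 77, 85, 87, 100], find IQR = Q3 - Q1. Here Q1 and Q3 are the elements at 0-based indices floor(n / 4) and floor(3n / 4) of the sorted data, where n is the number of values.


The data has n = 8 elements.
Q1 index = floor(8 / 4) = floor(2) = 2; Q3 index = floor(3 * 8 / 4) = floor(6) = 6
Q1 = element at index 2 = 54
Q3 = element at index 6 = 87
IQR = 87 - 54 = 33
Final answer: 33


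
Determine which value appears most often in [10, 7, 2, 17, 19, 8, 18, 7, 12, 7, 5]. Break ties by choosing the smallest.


Count the frequency of each value:
  2 appears 1 time(s)
  5 appears 1 time(s)
  7 appears 3 time(s)
  8 appears 1 time(s)
  10 appears 1 time(s)
  12 appears 1 time(s)
  17 appears 1 time(s)
  18 appears 1 time(s)
  19 appears 1 time(s)
Maximum frequency is 3.
Only 7 reaches that frequency, so it is the mode.
Final answer: 7


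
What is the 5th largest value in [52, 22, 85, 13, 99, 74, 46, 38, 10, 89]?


Sort descending: [99, 89, 85, 74, 52, 46, 38, 22, 13, 10]
The 5th element (1-indexed) is at index 4.
Value = 52
Final answer: 52


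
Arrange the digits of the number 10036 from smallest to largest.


The number 10036 has digits: 1, 0, 0, 3, 6
Sorted: 0, 0, 1, 3, 6
Joining the sorted digits gives the result.
Final answer: 00136


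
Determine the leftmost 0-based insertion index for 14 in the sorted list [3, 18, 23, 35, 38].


List is sorted: [3, 18, 23, 35, 38]
We need the leftmost position where 14 can be inserted, i.e. the first index whose element is >= 14 (or the end of the list if none is).
Binary search with low=0, high=5 (0-based indices):
  low=0, high=5, mid=2: a[2]=23 >= 14, so high = 2
  low=0, high=2, mid=1: a[1]=18 >= 14, so high = 1
  low=0, high=1, mid=0: a[0]=3 < 14, so low = 1
Now low = high = 1, so the insertion index is 1.
Final answer: 1


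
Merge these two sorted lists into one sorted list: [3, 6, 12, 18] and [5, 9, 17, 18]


List A: [3, 6, 12, 18]
List B: [5, 9, 17, 18]
Repeatedly compare the front elements and take the smaller:
  3 vs 5 -> take 3
  6 vs 5 -> take 5
  6 vs 9 -> take 6
  12 vs 9 -> take 9
  12 vs 17 -> take 12
  18 vs 17 -> take 17
  18 vs 18 -> take 18
  A is exhausted; append the rest of B: [18]
Final answer: [3, 5, 6, 9, 12, 17, 18, 18]


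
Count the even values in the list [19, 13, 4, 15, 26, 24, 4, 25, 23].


Check each element:
  19 is odd
  13 is odd
  4 is even
  15 is odd
  26 is even
  24 is even
  4 is even
  25 is odd
  23 is odd
Evens: [4, 26, 24, 4]
Count of evens = 4
Final answer: 4


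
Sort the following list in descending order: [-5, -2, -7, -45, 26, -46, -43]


Original list: [-5, -2, -7, -45, 26, -46, -43]
Repeatedly take the largest remaining element:
  Remaining [-5, -2, -7, -45, 26, -46, -43] -> largest is 26
  Remaining [-5, -2, -7, -45, -46, -43] -> largest is -2
  Remaining [-5, -7, -45, -46, -43] -> largest is -5
  Remaining [-7, -45, -46, -43] -> largest is -7
  Remaining [-45, -46, -43] -> largest is -43
  Remaining [-45, -46] -> largest is -45
  Remaining [-46] -> largest is -46
Collecting the picks in order gives the descending list.
Final answer: [26, -2, -5, -7, -43, -45, -46]


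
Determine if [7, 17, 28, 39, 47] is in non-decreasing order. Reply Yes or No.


Check consecutive pairs:
  7 <= 17? True
  17 <= 28? True
  28 <= 39? True
  39 <= 47? True
Every consecutive pair is in order, so the list is non-decreasing.
Final answer: Yes


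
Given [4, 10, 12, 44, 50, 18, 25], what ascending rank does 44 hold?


Sort ascending: [4, 10, 12, 18, 25, 44, 50]
Find 44 in the sorted list.
44 is at position 6 (1-indexed).
Final answer: 6


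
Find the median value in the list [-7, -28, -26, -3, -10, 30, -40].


First, sort the list: [-40, -28, -26, -10, -7, -3, 30]
The list has 7 elements (odd count).
The middle index is 3 (0-based), and the element there is -10.
Final answer: -10


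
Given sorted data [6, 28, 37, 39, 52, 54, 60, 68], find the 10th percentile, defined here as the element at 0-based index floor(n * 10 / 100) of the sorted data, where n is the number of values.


The dataset has n = 8 elements.
Index = floor(8 * 10 / 100) = floor(80 / 100) = floor(0.8) = 0
Counting from index 0 in the sorted data, the element at index 0 is 6.
Final answer: 6


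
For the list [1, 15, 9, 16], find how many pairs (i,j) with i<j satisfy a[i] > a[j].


For each element, count the later elements that are smaller than it:
  1 (index 0): smaller elements after it = [] -> 0
  15 (index 1): smaller elements after it = [9] -> 1
  9 (index 2): smaller elements after it = [] -> 0
Total inversions = 0 + 1 + 0 = 1
Final answer: 1


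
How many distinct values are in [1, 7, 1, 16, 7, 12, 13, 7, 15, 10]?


List all unique values:
Distinct values: [1, 7, 10, 12, 13, 15, 16]
Count = 7
Final answer: 7


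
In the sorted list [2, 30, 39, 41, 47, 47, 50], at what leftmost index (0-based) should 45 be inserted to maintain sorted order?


List is sorted: [2, 30, 39, 41, 47, 47, 50]
We need the leftmost position where 45 can be inserted, i.e. the first index whose element is >= 45 (or the end of the list if none is).
Binary search with low=0, high=7 (0-based indices):
  low=0, high=7, mid=3: a[3]=41 < 45, so low = 4
  low=4, high=7, mid=5: a[5]=47 >= 45, so high = 5
  low=4, high=5, mid=4: a[4]=47 >= 45, so high = 4
Now low = high = 4, so the insertion index is 4.
Final answer: 4


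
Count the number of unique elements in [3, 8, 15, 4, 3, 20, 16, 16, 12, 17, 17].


List all unique values:
Distinct values: [3, 4, 8, 12, 15, 16, 17, 20]
Count = 8
Final answer: 8


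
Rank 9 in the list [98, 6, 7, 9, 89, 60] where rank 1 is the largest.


Sort descending: [98, 89, 60, 9, 7, 6]
Find 9 in the sorted list.
9 is at position 4.
Final answer: 4


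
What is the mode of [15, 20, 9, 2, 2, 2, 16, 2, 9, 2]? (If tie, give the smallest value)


Count the frequency of each value:
  2 appears 5 time(s)
  9 appears 2 time(s)
  15 appears 1 time(s)
  16 appears 1 time(s)
  20 appears 1 time(s)
Maximum frequency is 5.
Only 2 reaches that frequency, so it is the mode.
Final answer: 2


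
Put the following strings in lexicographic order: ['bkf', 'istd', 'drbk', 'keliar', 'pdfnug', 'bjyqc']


Compare strings character by character (the first differing letter decides):
  'bjyqc' < 'bkf' since 'j' < 'k' at position 2
  'bkf' < 'drbk' since 'b' < 'd' at position 1
  'drbk' < 'istd' since 'd' < 'i' at position 1
  'istd' < 'keliar' since 'i' < 'k' at position 1
  'keliar' < 'pdfnug' since 'k' < 'p' at position 1
Chaining these comparisons gives the alphabetical order.
Final answer: ['bjyqc', 'bkf', 'drbk', 'istd', 'keliar', 'pdfnug']


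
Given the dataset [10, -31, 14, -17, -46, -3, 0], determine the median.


First, sort the list: [-46, -31, -17, -3, 0, 10, 14]
The list has 7 elements (odd count).
The middle index is 3 (0-based), and the element there is -3.
Final answer: -3


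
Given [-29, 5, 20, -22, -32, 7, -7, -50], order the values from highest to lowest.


Original list: [-29, 5, 20, -22, -32, 7, -7, -50]
Repeatedly take the largest remaining element:
  Remaining [-29, 5, 20, -22, -32, 7, -7, -50] -> largest is 20
  Remaining [-29, 5, -22, -32, 7, -7, -50] -> largest is 7
  Remaining [-29, 5, -22, -32, -7, -50] -> largest is 5
  Remaining [-29, -22, -32, -7, -50] -> largest is -7
  Remaining [-29, -22, -32, -50] -> largest is -22
  Remaining [-29, -32, -50] -> largest is -29
  Remaining [-32, -50] -> largest is -32
  Remaining [-50] -> largest is -50
Collecting the picks in order gives the descending list.
Final answer: [20, 7, 5, -7, -22, -29, -32, -50]


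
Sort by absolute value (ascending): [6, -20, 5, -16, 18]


Compute absolute values:
  |6| = 6
  |-20| = 20
  |5| = 5
  |-16| = 16
  |18| = 18
Absolute values in increasing order: 5 < 6 < 16 < 18 < 20
Listing the original numbers in that order gives the answer.
Final answer: [5, 6, -16, 18, -20]


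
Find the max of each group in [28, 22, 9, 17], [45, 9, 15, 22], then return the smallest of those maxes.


Find max of each group:
  Group 1: [28, 22, 9, 17] -> max = 28
  Group 2: [45, 9, 15, 22] -> max = 45
Maxes: [28, 45]
Minimum of maxes = 28
Final answer: 28


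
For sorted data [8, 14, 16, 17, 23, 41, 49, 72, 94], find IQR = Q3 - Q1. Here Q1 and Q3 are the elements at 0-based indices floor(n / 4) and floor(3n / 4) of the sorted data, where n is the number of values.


The data has n = 9 elements.
Q1 index = floor(9 / 4) = floor(2.25) = 2; Q3 index = floor(3 * 9 / 4) = floor(6.75) = 6
Q1 = element at index 2 = 16
Q3 = element at index 6 = 49
IQR = 49 - 16 = 33
Final answer: 33


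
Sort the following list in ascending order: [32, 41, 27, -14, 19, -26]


Original list: [32, 41, 27, -14, 19, -26]
Repeatedly take the smallest remaining element:
  Remaining [32, 41, 27, -14, 19, -26] -> smallest is -26
  Remaining [32, 41, 27, -14, 19] -> smallest is -14
  Remaining [32, 41, 27, 19] -> smallest is 19
  Remaining [32, 41, 27] -> smallest is 27
  Remaining [32, 41] -> smallest is 32
  Remaining [41] -> smallest is 41
Collecting the picks in order gives the sorted list.
Final answer: [-26, -14, 19, 27, 32, 41]


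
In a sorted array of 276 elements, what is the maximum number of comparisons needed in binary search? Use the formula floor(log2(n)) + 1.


Binary search halves the search space each step.
Maximum comparisons = floor(log2(276)) + 1
log2(276) = 8.1085
floor(log2(276)) = 8, so 8 + 1 = 9
Final answer: 9


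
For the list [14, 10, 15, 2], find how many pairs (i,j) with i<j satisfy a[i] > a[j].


For each element, count the later elements that are smaller than it:
  14 (index 0): smaller elements after it = [10, 2] -> 2
  10 (index 1): smaller elements after it = [2] -> 1
  15 (index 2): smaller elements after it = [2] -> 1
Total inversions = 2 + 1 + 1 = 4
Final answer: 4


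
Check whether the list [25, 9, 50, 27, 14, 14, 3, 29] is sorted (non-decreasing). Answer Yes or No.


Check consecutive pairs:
  25 <= 9? False
  9 <= 50? True
  50 <= 27? False
  27 <= 14? False
  14 <= 14? True
  14 <= 3? False
  3 <= 29? True
4 consecutive pair(s) are out of order, so the list is not sorted.
Final answer: No


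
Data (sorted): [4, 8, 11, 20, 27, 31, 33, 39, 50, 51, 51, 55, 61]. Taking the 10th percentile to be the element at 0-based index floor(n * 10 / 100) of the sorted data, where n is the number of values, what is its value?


The dataset has n = 13 elements.
Index = floor(13 * 10 / 100) = floor(130 / 100) = floor(1.3) = 1
Counting from index 0 in the sorted data, the element at index 1 is 8.
Final answer: 8


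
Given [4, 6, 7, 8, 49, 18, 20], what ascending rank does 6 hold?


Sort ascending: [4, 6, 7, 8, 18, 20, 49]
Find 6 in the sorted list.
6 is at position 2 (1-indexed).
Final answer: 2


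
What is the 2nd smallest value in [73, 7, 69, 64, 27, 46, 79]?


Sort ascending: [7, 27, 46, 64, 69, 73, 79]
The 2nd element (1-indexed) is at index 1.
Value = 27
Final answer: 27


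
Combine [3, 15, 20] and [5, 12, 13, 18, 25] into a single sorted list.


List A: [3, 15, 20]
List B: [5, 12, 13, 18, 25]
Repeatedly compare the front elements and take the smaller:
  3 vs 5 -> take 3
  15 vs 5 -> take 5
  15 vs 12 -> take 12
  15 vs 13 -> take 13
  15 vs 18 -> take 15
  20 vs 18 -> take 18
  20 vs 25 -> take 20
  A is exhausted; append the rest of B: [25]
Final answer: [3, 5, 12, 13, 15, 18, 20, 25]


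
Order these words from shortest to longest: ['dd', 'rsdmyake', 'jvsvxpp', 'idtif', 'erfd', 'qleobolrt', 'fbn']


Compute lengths:
  'dd' has length 2
  'rsdmyake' has length 8
  'jvsvxpp' has length 7
  'idtif' has length 5
  'erfd' has length 4
  'qleobolrt' has length 9
  'fbn' has length 3
Lengths in increasing order: 2 < 3 < 4 < 5 < 7 < 8 < 9
Listing the words in that order gives the answer.
Final answer: ['dd', 'fbn', 'erfd', 'idtif', 'jvsvxpp', 'rsdmyake', 'qleobolrt']


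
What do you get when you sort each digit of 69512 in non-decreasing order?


The number 69512 has digits: 6, 9, 5, 1, 2
Sorted: 1, 2, 5, 6, 9
Joining the sorted digits gives the result.
Final answer: 12569


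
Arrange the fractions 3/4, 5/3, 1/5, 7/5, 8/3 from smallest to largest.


Convert to decimal for comparison:
  3/4 = 0.75
  5/3 = 1.6667
  1/5 = 0.2
  7/5 = 1.4
  8/3 = 2.6667
Decimals in increasing order: 0.2 < 0.75 < 1.4 < 1.6667 < 2.6667
Writing each back as its fraction gives the sorted order.
Final answer: 1/5, 3/4, 7/5, 5/3, 8/3


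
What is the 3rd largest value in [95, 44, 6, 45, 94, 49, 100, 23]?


Sort descending: [100, 95, 94, 49, 45, 44, 23, 6]
The 3rd element (1-indexed) is at index 2.
Value = 94
Final answer: 94


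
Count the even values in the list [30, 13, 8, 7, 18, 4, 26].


Check each element:
  30 is even
  13 is odd
  8 is even
  7 is odd
  18 is even
  4 is even
  26 is even
Evens: [30, 8, 18, 4, 26]
Count of evens = 5
Final answer: 5


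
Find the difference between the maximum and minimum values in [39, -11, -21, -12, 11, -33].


Maximum value: 39
Minimum value: -33
Range = 39 - (-33) = 72
Final answer: 72


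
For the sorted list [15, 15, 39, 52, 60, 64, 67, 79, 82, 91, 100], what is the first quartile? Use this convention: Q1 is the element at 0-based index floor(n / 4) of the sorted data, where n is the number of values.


The list has n = 11 elements.
Q1 index = floor(11 / 4) = floor(2.75) = 2
Counting from index 0 in the sorted data, the element at index 2 is 39.
Final answer: 39


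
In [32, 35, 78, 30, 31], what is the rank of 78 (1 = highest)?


Sort descending: [78, 35, 32, 31, 30]
Find 78 in the sorted list.
78 is at position 1.
Final answer: 1


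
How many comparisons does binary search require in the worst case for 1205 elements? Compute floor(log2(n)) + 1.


Binary search halves the search space each step.
Maximum comparisons = floor(log2(1205)) + 1
log2(1205) = 10.2348
floor(log2(1205)) = 10, so 10 + 1 = 11
Final answer: 11


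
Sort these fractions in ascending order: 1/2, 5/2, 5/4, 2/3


Convert to decimal for comparison:
  1/2 = 0.5
  5/2 = 2.5
  5/4 = 1.25
  2/3 = 0.6667
Decimals in increasing order: 0.5 < 0.6667 < 1.25 < 2.5
Writing each back as its fraction gives the sorted order.
Final answer: 1/2, 2/3, 5/4, 5/2


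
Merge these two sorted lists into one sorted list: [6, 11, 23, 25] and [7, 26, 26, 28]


List A: [6, 11, 23, 25]
List B: [7, 26, 26, 28]
Repeatedly compare the front elements and take the smaller:
  6 vs 7 -> take 6
  11 vs 7 -> take 7
  11 vs 26 -> take 11
  23 vs 26 -> take 23
  25 vs 26 -> take 25
  A is exhausted; append the rest of B: [26, 26, 28]
Final answer: [6, 7, 11, 23, 25, 26, 26, 28]


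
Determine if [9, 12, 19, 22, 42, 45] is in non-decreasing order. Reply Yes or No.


Check consecutive pairs:
  9 <= 12? True
  12 <= 19? True
  19 <= 22? True
  22 <= 42? True
  42 <= 45? True
Every consecutive pair is in order, so the list is non-decreasing.
Final answer: Yes


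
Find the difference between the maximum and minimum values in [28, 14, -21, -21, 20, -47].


Maximum value: 28
Minimum value: -47
Range = 28 - (-47) = 75
Final answer: 75


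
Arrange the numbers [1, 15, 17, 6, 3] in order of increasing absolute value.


Compute absolute values:
  |1| = 1
  |15| = 15
  |17| = 17
  |6| = 6
  |3| = 3
Absolute values in increasing order: 1 < 3 < 6 < 15 < 17
Listing the original numbers in that order gives the answer.
Final answer: [1, 3, 6, 15, 17]


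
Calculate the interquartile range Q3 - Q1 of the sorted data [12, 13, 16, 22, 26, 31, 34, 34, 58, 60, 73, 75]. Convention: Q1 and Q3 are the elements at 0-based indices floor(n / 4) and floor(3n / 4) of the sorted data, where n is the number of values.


The data has n = 12 elements.
Q1 index = floor(12 / 4) = floor(3) = 3; Q3 index = floor(3 * 12 / 4) = floor(9) = 9
Q1 = element at index 3 = 22
Q3 = element at index 9 = 60
IQR = 60 - 22 = 38
Final answer: 38


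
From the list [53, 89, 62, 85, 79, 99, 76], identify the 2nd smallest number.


Sort ascending: [53, 62, 76, 79, 85, 89, 99]
The 2nd element (1-indexed) is at index 1.
Value = 62
Final answer: 62


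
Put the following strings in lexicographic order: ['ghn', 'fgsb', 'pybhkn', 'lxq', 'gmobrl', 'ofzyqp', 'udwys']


Compare strings character by character (the first differing letter decides):
  'fgsb' < 'ghn' since 'f' < 'g' at position 1
  'ghn' < 'gmobrl' since 'h' < 'm' at position 2
  'gmobrl' < 'lxq' since 'g' < 'l' at position 1
  'lxq' < 'ofzyqp' since 'l' < 'o' at position 1
  'ofzyqp' < 'pybhkn' since 'o' < 'p' at position 1
  'pybhkn' < 'udwys' since 'p' < 'u' at position 1
Chaining these comparisons gives the alphabetical order.
Final answer: ['fgsb', 'ghn', 'gmobrl', 'lxq', 'ofzyqp', 'pybhkn', 'udwys']


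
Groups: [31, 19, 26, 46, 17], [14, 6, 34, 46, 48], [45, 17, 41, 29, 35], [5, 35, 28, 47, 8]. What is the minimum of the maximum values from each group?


Find max of each group:
  Group 1: [31, 19, 26, 46, 17] -> max = 46
  Group 2: [14, 6, 34, 46, 48] -> max = 48
  Group 3: [45, 17, 41, 29, 35] -> max = 45
  Group 4: [5, 35, 28, 47, 8] -> max = 47
Maxes: [46, 48, 45, 47]
Minimum of maxes = 45
Final answer: 45


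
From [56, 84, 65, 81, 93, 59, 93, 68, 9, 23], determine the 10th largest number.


Sort descending: [93, 93, 84, 81, 68, 65, 59, 56, 23, 9]
The 10th element (1-indexed) is at index 9.
Value = 9
Final answer: 9


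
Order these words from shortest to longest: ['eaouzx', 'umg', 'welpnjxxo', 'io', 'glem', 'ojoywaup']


Compute lengths:
  'eaouzx' has length 6
  'umg' has length 3
  'welpnjxxo' has length 9
  'io' has length 2
  'glem' has length 4
  'ojoywaup' has length 8
Lengths in increasing order: 2 < 3 < 4 < 6 < 8 < 9
Listing the words in that order gives the answer.
Final answer: ['io', 'umg', 'glem', 'eaouzx', 'ojoywaup', 'welpnjxxo']


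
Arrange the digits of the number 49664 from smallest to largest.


The number 49664 has digits: 4, 9, 6, 6, 4
Sorted: 4, 4, 6, 6, 9
Joining the sorted digits gives the result.
Final answer: 44669


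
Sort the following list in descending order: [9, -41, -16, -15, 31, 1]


Original list: [9, -41, -16, -15, 31, 1]
Repeatedly take the largest remaining element:
  Remaining [9, -41, -16, -15, 31, 1] -> largest is 31
  Remaining [9, -41, -16, -15, 1] -> largest is 9
  Remaining [-41, -16, -15, 1] -> largest is 1
  Remaining [-41, -16, -15] -> largest is -15
  Remaining [-41, -16] -> largest is -16
  Remaining [-41] -> largest is -41
Collecting the picks in order gives the descending list.
Final answer: [31, 9, 1, -15, -16, -41]


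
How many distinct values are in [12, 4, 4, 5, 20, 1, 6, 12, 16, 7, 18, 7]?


List all unique values:
Distinct values: [1, 4, 5, 6, 7, 12, 16, 18, 20]
Count = 9
Final answer: 9


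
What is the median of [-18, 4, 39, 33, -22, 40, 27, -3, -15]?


First, sort the list: [-22, -18, -15, -3, 4, 27, 33, 39, 40]
The list has 9 elements (odd count).
The middle index is 4 (0-based), and the element there is 4.
Final answer: 4


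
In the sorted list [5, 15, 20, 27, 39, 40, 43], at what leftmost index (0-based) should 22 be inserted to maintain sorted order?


List is sorted: [5, 15, 20, 27, 39, 40, 43]
We need the leftmost position where 22 can be inserted, i.e. the first index whose element is >= 22 (or the end of the list if none is).
Binary search with low=0, high=7 (0-based indices):
  low=0, high=7, mid=3: a[3]=27 >= 22, so high = 3
  low=0, high=3, mid=1: a[1]=15 < 22, so low = 2
  low=2, high=3, mid=2: a[2]=20 < 22, so low = 3
Now low = high = 3, so the insertion index is 3.
Final answer: 3


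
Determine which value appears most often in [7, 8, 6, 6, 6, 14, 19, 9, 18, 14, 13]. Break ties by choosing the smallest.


Count the frequency of each value:
  6 appears 3 time(s)
  7 appears 1 time(s)
  8 appears 1 time(s)
  9 appears 1 time(s)
  13 appears 1 time(s)
  14 appears 2 time(s)
  18 appears 1 time(s)
  19 appears 1 time(s)
Maximum frequency is 3.
Only 6 reaches that frequency, so it is the mode.
Final answer: 6


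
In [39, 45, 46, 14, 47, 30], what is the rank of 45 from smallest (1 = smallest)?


Sort ascending: [14, 30, 39, 45, 46, 47]
Find 45 in the sorted list.
45 is at position 4 (1-indexed).
Final answer: 4


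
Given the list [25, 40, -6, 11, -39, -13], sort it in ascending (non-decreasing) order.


Original list: [25, 40, -6, 11, -39, -13]
Repeatedly take the smallest remaining element:
  Remaining [25, 40, -6, 11, -39, -13] -> smallest is -39
  Remaining [25, 40, -6, 11, -13] -> smallest is -13
  Remaining [25, 40, -6, 11] -> smallest is -6
  Remaining [25, 40, 11] -> smallest is 11
  Remaining [25, 40] -> smallest is 25
  Remaining [40] -> smallest is 40
Collecting the picks in order gives the sorted list.
Final answer: [-39, -13, -6, 11, 25, 40]


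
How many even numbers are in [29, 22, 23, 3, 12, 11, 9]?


Check each element:
  29 is odd
  22 is even
  23 is odd
  3 is odd
  12 is even
  11 is odd
  9 is odd
Evens: [22, 12]
Count of evens = 2
Final answer: 2


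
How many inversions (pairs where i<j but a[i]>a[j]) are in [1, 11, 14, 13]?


For each element, count the later elements that are smaller than it:
  1 (index 0): smaller elements after it = [] -> 0
  11 (index 1): smaller elements after it = [] -> 0
  14 (index 2): smaller elements after it = [13] -> 1
Total inversions = 0 + 0 + 1 = 1
Final answer: 1


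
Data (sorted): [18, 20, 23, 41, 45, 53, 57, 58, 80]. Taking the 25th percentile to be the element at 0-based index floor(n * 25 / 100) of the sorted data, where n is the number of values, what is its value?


The dataset has n = 9 elements.
Index = floor(9 * 25 / 100) = floor(225 / 100) = floor(2.25) = 2
Counting from index 0 in the sorted data, the element at index 2 is 23.
Final answer: 23


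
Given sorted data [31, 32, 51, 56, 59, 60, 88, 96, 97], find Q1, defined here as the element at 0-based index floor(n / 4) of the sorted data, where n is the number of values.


The list has n = 9 elements.
Q1 index = floor(9 / 4) = floor(2.25) = 2
Counting from index 0 in the sorted data, the element at index 2 is 51.
Final answer: 51


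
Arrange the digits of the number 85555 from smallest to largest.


The number 85555 has digits: 8, 5, 5, 5, 5
Sorted: 5, 5, 5, 5, 8
Joining the sorted digits gives the result.
Final answer: 55558


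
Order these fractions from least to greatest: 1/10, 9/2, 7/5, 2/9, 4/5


Convert to decimal for comparison:
  1/10 = 0.1
  9/2 = 4.5
  7/5 = 1.4
  2/9 = 0.2222
  4/5 = 0.8
Decimals in increasing order: 0.1 < 0.2222 < 0.8 < 1.4 < 4.5
Writing each back as its fraction gives the sorted order.
Final answer: 1/10, 2/9, 4/5, 7/5, 9/2


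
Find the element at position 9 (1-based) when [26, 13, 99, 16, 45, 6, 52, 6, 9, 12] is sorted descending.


Sort descending: [99, 52, 45, 26, 16, 13, 12, 9, 6, 6]
The 9th element (1-indexed) is at index 8.
Value = 6
Final answer: 6


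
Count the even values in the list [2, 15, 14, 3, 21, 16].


Check each element:
  2 is even
  15 is odd
  14 is even
  3 is odd
  21 is odd
  16 is even
Evens: [2, 14, 16]
Count of evens = 3
Final answer: 3


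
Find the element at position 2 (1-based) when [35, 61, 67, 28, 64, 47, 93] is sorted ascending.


Sort ascending: [28, 35, 47, 61, 64, 67, 93]
The 2nd element (1-indexed) is at index 1.
Value = 35
Final answer: 35


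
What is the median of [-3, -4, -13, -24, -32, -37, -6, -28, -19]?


First, sort the list: [-37, -32, -28, -24, -19, -13, -6, -4, -3]
The list has 9 elements (odd count).
The middle index is 4 (0-based), and the element there is -19.
Final answer: -19


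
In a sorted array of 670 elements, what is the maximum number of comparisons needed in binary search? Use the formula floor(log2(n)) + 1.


Binary search halves the search space each step.
Maximum comparisons = floor(log2(670)) + 1
log2(670) = 9.388
floor(log2(670)) = 9, so 9 + 1 = 10
Final answer: 10


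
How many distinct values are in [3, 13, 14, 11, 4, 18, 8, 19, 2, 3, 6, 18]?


List all unique values:
Distinct values: [2, 3, 4, 6, 8, 11, 13, 14, 18, 19]
Count = 10
Final answer: 10


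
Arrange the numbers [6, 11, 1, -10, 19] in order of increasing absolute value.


Compute absolute values:
  |6| = 6
  |11| = 11
  |1| = 1
  |-10| = 10
  |19| = 19
Absolute values in increasing order: 1 < 6 < 10 < 11 < 19
Listing the original numbers in that order gives the answer.
Final answer: [1, 6, -10, 11, 19]


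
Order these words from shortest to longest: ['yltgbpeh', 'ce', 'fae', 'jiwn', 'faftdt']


Compute lengths:
  'yltgbpeh' has length 8
  'ce' has length 2
  'fae' has length 3
  'jiwn' has length 4
  'faftdt' has length 6
Lengths in increasing order: 2 < 3 < 4 < 6 < 8
Listing the words in that order gives the answer.
Final answer: ['ce', 'fae', 'jiwn', 'faftdt', 'yltgbpeh']


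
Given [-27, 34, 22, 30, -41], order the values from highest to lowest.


Original list: [-27, 34, 22, 30, -41]
Repeatedly take the largest remaining element:
  Remaining [-27, 34, 22, 30, -41] -> largest is 34
  Remaining [-27, 22, 30, -41] -> largest is 30
  Remaining [-27, 22, -41] -> largest is 22
  Remaining [-27, -41] -> largest is -27
  Remaining [-41] -> largest is -41
Collecting the picks in order gives the descending list.
Final answer: [34, 30, 22, -27, -41]


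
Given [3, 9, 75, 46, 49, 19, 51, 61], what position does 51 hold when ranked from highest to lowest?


Sort descending: [75, 61, 51, 49, 46, 19, 9, 3]
Find 51 in the sorted list.
51 is at position 3.
Final answer: 3


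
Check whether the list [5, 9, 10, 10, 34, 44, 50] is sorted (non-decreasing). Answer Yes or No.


Check consecutive pairs:
  5 <= 9? True
  9 <= 10? True
  10 <= 10? True
  10 <= 34? True
  34 <= 44? True
  44 <= 50? True
Every consecutive pair is in order, so the list is non-decreasing.
Final answer: Yes


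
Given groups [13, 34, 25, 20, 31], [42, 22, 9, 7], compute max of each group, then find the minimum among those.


Find max of each group:
  Group 1: [13, 34, 25, 20, 31] -> max = 34
  Group 2: [42, 22, 9, 7] -> max = 42
Maxes: [34, 42]
Minimum of maxes = 34
Final answer: 34


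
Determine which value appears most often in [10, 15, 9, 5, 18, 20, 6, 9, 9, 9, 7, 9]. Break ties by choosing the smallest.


Count the frequency of each value:
  5 appears 1 time(s)
  6 appears 1 time(s)
  7 appears 1 time(s)
  9 appears 5 time(s)
  10 appears 1 time(s)
  15 appears 1 time(s)
  18 appears 1 time(s)
  20 appears 1 time(s)
Maximum frequency is 5.
Only 9 reaches that frequency, so it is the mode.
Final answer: 9


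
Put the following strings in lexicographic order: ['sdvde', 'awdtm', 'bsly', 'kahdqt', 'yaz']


Compare strings character by character (the first differing letter decides):
  'awdtm' < 'bsly' since 'a' < 'b' at position 1
  'bsly' < 'kahdqt' since 'b' < 'k' at position 1
  'kahdqt' < 'sdvde' since 'k' < 's' at position 1
  'sdvde' < 'yaz' since 's' < 'y' at position 1
Chaining these comparisons gives the alphabetical order.
Final answer: ['awdtm', 'bsly', 'kahdqt', 'sdvde', 'yaz']


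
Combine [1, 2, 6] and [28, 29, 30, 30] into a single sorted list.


List A: [1, 2, 6]
List B: [28, 29, 30, 30]
Repeatedly compare the front elements and take the smaller:
  1 vs 28 -> take 1
  2 vs 28 -> take 2
  6 vs 28 -> take 6
  A is exhausted; append the rest of B: [28, 29, 30, 30]
Final answer: [1, 2, 6, 28, 29, 30, 30]


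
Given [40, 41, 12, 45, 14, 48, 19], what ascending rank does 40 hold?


Sort ascending: [12, 14, 19, 40, 41, 45, 48]
Find 40 in the sorted list.
40 is at position 4 (1-indexed).
Final answer: 4


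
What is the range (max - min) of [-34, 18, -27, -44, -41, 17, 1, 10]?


Maximum value: 18
Minimum value: -44
Range = 18 - (-44) = 62
Final answer: 62


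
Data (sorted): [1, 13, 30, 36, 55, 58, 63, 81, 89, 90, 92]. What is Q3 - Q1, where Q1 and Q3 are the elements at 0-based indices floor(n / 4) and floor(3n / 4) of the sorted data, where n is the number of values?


The data has n = 11 elements.
Q1 index = floor(11 / 4) = floor(2.75) = 2; Q3 index = floor(3 * 11 / 4) = floor(8.25) = 8
Q1 = element at index 2 = 30
Q3 = element at index 8 = 89
IQR = 89 - 30 = 59
Final answer: 59
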